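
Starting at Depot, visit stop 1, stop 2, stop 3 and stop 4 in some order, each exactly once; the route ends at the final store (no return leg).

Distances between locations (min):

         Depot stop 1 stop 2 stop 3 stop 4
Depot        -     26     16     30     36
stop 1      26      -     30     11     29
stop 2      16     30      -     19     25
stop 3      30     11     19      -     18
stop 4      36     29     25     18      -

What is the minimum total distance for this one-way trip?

There are 4! = 24 possible orderings.
Depot - stop 1 - stop 2 - stop 3 - stop 4: 26+30+19+18 = 93
Depot - stop 1 - stop 2 - stop 4 - stop 3: 26+30+25+18 = 99
Depot - stop 1 - stop 3 - stop 2 - stop 4: 26+11+19+25 = 81
Depot - stop 1 - stop 3 - stop 4 - stop 2: 26+11+18+25 = 80
Depot - stop 1 - stop 4 - stop 2 - stop 3: 26+29+25+19 = 99
Depot - stop 1 - stop 4 - stop 3 - stop 2: 26+29+18+19 = 92
Depot - stop 2 - stop 1 - stop 3 - stop 4: 16+30+11+18 = 75
Depot - stop 2 - stop 1 - stop 4 - stop 3: 16+30+29+18 = 93
Depot - stop 2 - stop 3 - stop 1 - stop 4: 16+19+11+29 = 75
Depot - stop 2 - stop 3 - stop 4 - stop 1: 16+19+18+29 = 82
Depot - stop 2 - stop 4 - stop 1 - stop 3: 16+25+29+11 = 81
Depot - stop 2 - stop 4 - stop 3 - stop 1: 16+25+18+11 = 70
Depot - stop 3 - stop 1 - stop 2 - stop 4: 30+11+30+25 = 96
Depot - stop 3 - stop 1 - stop 4 - stop 2: 30+11+29+25 = 95
… (10 more)
The minimum is 70.
One shortest path: Depot → stop 2 → stop 4 → stop 3 → stop 1.

Shortest open route: 70 min.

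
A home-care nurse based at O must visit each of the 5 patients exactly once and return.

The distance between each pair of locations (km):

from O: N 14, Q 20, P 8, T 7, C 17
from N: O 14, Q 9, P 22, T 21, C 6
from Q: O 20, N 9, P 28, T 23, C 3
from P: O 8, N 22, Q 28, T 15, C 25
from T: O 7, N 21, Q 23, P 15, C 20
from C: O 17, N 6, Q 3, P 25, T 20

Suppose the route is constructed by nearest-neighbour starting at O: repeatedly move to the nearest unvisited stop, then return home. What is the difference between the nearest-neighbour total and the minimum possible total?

The nearest-neighbour route is 4 km longer than optimal.

O: T=7, P=8, N=14, C=17, Q=20 ⇒ T
T: P=15, C=20, N=21, Q=23 ⇒ P
P: N=22, C=25, Q=28 ⇒ N
N: C=6, Q=9 ⇒ C
C: Q=3 ⇒ Q
NN route O → T → P → N → C → Q → O costs 73.
Optimal: O → N → Q → C → T → P → O costs 69 (by enumerating all 60 distinct tours).
Excess = 73 − 69 = 4.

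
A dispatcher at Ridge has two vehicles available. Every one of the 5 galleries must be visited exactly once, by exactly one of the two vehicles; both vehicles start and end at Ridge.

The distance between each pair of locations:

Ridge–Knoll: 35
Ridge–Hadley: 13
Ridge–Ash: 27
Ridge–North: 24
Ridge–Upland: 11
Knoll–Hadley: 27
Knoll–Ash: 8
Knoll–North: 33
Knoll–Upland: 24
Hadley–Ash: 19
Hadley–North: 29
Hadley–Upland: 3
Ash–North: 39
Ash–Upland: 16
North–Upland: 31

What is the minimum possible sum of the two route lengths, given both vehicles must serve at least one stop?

Minimum combined distance: 118.

There are 2^4 − 1 = 15 ways to divide the 5 stops into two non-empty groups. For each, the best each vehicle can do is its own shortest tour through its group:
  {Knoll} + {Hadley, Ash, North, Upland}: 70 + 95 = 165
  {Hadley} + {Knoll, Ash, North, Upland}: 26 + 92 = 118
  {Knoll, Hadley} + {Ash, North, Upland}: 75 + 90 = 165
  {Ash} + {Knoll, Hadley, North, Upland}: 54 + 97 = 151
  {Knoll, Ash} + {Hadley, North, Upland}: 70 + 67 = 137
  {Hadley, Ash} + {Knoll, North, Upland}: 59 + 92 = 151
  … (15 splits in total)
Best: vehicle 1 Ridge → Hadley → Ridge = 26; vehicle 2 Ridge → North → Knoll → Ash → Upland → Ridge = 92; combined 118.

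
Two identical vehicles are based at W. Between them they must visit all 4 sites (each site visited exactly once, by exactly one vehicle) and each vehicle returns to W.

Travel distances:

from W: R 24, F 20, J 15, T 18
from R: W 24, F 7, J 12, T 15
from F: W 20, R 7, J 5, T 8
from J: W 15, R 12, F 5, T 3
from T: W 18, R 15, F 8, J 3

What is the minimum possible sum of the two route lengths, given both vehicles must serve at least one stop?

There are 2^3 − 1 = 7 ways to divide the 4 stops into two non-empty groups. For each, the best each vehicle can do is its own shortest tour through its group:
  {R} + {F, J, T}: 48 + 46 = 94
  {F} + {R, J, T}: 40 + 57 = 97
  {R, F} + {J, T}: 51 + 36 = 87
  {J} + {R, F, T}: 30 + 57 = 87
  {R, J} + {F, T}: 51 + 46 = 97
  {F, J} + {R, T}: 40 + 57 = 97
  … (7 splits in total)
Best: vehicle 1 W → R → F → W = 51; vehicle 2 W → J → T → W = 36; combined 87.

Minimum combined distance: 87.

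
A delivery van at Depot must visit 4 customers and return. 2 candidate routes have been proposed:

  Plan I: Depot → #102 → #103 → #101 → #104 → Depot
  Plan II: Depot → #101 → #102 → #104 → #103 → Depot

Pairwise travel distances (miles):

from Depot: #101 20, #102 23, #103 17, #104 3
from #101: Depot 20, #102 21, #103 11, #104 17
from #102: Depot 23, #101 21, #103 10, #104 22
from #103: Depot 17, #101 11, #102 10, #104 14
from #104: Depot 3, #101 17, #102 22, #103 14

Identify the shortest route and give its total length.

Plan I: 23 + 10 + 11 + 17 + 3 = 64
Plan II: 20 + 21 + 22 + 14 + 17 = 94

64 miles — Plan I is the shortest.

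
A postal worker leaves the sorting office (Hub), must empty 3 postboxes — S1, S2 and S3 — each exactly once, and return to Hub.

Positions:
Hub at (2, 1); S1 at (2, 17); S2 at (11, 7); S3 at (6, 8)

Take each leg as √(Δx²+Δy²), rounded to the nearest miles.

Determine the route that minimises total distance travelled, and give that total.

Shortest round trip = 42 miles.

There are 3 distinct closed tours to check (reversals are equivalent).
Hub-S1-S2-S3-Hub: 16+13+5+8 = 42
Hub-S1-S3-S2-Hub: 16+10+5+11 = 42
Hub-S2-S1-S3-Hub: 11+13+10+8 = 42
The minimum is 42.
One optimal route: Hub → S1 → S2 → S3 → Hub (or its reverse).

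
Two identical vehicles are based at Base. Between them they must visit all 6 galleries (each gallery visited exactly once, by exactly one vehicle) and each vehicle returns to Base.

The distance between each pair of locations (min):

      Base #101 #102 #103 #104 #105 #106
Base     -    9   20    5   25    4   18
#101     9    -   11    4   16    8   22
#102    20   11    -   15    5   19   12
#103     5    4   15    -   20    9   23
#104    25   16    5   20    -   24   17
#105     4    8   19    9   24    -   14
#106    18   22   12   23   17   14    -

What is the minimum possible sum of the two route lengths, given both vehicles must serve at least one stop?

68 min — the smallest possible combined total.

Check every non-empty split of the stops between the two vehicles; for each half take its own optimal tour:
  {#101} + {#102, #103, #104, #105, #106}: 18 + 60 = 78
  {#102} + {#101, #103, #104, #105, #106}: 40 + 60 = 100
  {#101, #102} + {#103, #104, #105, #106}: 40 + 60 = 100
  {#103} + {#101, #102, #104, #105, #106}: 10 + 60 = 70
  {#101, #103} + {#102, #104, #105, #106}: 18 + 60 = 78
  {#102, #103} + {#101, #104, #105, #106}: 40 + 60 = 100
  … (31 splits in total)
  {#105} + {#101, #102, #103, #104, #106}: 8 + 60 = 68  ← best
Best: vehicle 1 Base → #105 → Base = 8; vehicle 2 Base → #103 → #101 → #102 → #104 → #106 → Base = 60; combined 68.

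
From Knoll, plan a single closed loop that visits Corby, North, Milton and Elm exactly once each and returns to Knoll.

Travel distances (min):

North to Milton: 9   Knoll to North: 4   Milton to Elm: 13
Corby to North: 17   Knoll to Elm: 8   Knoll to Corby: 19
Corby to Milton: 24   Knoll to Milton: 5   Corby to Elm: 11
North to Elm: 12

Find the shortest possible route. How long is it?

There are 12 distinct closed tours to check (reversals are equivalent).
Knoll → Corby → North → Milton → Elm → Knoll: 19+17+9+13+8 = 66
Knoll → Corby → North → Elm → Milton → Knoll: 19+17+12+13+5 = 66
Knoll → Corby → Milton → North → Elm → Knoll: 19+24+9+12+8 = 72
Knoll → Corby → Milton → Elm → North → Knoll: 19+24+13+12+4 = 72
Knoll → Corby → Elm → North → Milton → Knoll: 19+11+12+9+5 = 56
Knoll → Corby → Elm → Milton → North → Knoll: 19+11+13+9+4 = 56
Knoll → North → Corby → Milton → Elm → Knoll: 4+17+24+13+8 = 66
Knoll → North → Corby → Elm → Milton → Knoll: 4+17+11+13+5 = 50
Knoll → North → Milton → Corby → Elm → Knoll: 4+9+24+11+8 = 56
Knoll → North → Elm → Corby → Milton → Knoll: 4+12+11+24+5 = 56
Knoll → Milton → Corby → North → Elm → Knoll: 5+24+17+12+8 = 66
Knoll → Milton → North → Corby → Elm → Knoll: 5+9+17+11+8 = 50
The minimum is 50.
One optimal route: Knoll → North → Corby → Elm → Milton → Knoll (or its reverse).

Minimum total distance: 50 min.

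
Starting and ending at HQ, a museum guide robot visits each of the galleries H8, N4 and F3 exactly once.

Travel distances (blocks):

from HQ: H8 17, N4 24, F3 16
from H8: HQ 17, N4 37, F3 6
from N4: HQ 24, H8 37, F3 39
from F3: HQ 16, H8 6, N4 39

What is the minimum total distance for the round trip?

Shortest round trip = 83 blocks.

HQ → H8 → N4 → F3 → HQ: 17+37+39+16 = 109
HQ → H8 → F3 → N4 → HQ: 17+6+39+24 = 86
HQ → N4 → H8 → F3 → HQ: 24+37+6+16 = 83
The minimum is 83.
One optimal route: HQ → N4 → H8 → F3 → HQ (or its reverse).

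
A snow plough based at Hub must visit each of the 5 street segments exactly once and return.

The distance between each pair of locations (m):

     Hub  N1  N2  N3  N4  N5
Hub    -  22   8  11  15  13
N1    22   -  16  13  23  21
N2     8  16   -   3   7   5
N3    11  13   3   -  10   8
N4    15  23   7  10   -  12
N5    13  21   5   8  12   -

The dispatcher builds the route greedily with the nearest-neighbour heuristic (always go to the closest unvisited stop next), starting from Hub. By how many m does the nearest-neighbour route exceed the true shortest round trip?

From Hub: N2=8, N3=11, N5=13, N4=15, N1=22 → choose N2 (8).
From N2: N3=3, N5=5, N4=7, N1=16 → choose N3 (3).
From N3: N5=8, N4=10, N1=13 → choose N5 (8).
From N5: N4=12, N1=21 → choose N4 (12).
From N4: N1=23 → choose N1 (23).
NN route Hub → N2 → N3 → N5 → N4 → N1 → Hub costs 76.
Optimal: Hub → N1 → N3 → N2 → N4 → N5 → Hub costs 70 (by enumerating all 60 distinct tours).
Excess = 76 − 70 = 6.

Excess over optimum: 6 m.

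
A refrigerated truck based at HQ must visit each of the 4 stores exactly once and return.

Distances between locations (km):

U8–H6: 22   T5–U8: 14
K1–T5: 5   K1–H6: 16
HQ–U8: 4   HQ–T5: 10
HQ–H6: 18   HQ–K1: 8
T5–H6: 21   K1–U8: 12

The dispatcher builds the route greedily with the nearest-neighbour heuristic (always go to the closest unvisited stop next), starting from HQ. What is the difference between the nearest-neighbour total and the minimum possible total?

From HQ: U8=4, K1=8, T5=10, H6=18 → choose U8 (4).
From U8: K1=12, T5=14, H6=22 → choose K1 (12).
From K1: T5=5, H6=16 → choose T5 (5).
From T5: H6=21 → choose H6 (21).
NN route HQ → U8 → K1 → T5 → H6 → HQ costs 60.
Optimal: HQ → T5 → K1 → H6 → U8 → HQ costs 57 (by enumerating all 12 distinct tours).
Excess = 60 − 57 = 3.

3 km longer than the optimal tour.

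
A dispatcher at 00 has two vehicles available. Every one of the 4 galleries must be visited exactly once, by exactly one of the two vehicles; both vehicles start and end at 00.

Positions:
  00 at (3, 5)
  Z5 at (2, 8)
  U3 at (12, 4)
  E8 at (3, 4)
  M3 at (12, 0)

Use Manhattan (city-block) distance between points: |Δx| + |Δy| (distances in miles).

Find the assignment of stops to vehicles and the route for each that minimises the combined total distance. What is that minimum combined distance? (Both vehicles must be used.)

36 miles — the smallest possible combined total.

Check every non-empty split of the stops between the two vehicles; for each half take its own optimal tour:
  {Z5} + {U3, E8, M3}: 8 + 28 = 36
  {U3} + {Z5, E8, M3}: 20 + 36 = 56
  {Z5, U3} + {E8, M3}: 28 + 28 = 56
  {E8} + {Z5, U3, M3}: 2 + 36 = 38
  {Z5, E8} + {U3, M3}: 10 + 28 = 38
  {U3, E8} + {Z5, M3}: 20 + 36 = 56
  … (7 splits in total)
Best: vehicle 1 00 → Z5 → 00 = 8; vehicle 2 00 → U3 → M3 → E8 → 00 = 28; combined 36.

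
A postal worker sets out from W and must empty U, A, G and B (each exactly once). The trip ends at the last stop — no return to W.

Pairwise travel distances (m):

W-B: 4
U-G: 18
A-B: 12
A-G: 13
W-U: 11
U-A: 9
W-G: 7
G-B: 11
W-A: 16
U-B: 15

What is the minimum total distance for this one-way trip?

Minimum one-way distance = 37 m.

There are 4! = 24 possible orderings.
W - U - A - G - B: 11+9+13+11 = 44
W - U - A - B - G: 11+9+12+11 = 43
W - U - G - A - B: 11+18+13+12 = 54
W - U - G - B - A: 11+18+11+12 = 52
W - U - B - A - G: 11+15+12+13 = 51
W - U - B - G - A: 11+15+11+13 = 50
W - A - U - G - B: 16+9+18+11 = 54
W - A - U - B - G: 16+9+15+11 = 51
W - A - G - U - B: 16+13+18+15 = 62
W - A - G - B - U: 16+13+11+15 = 55
W - A - B - U - G: 16+12+15+18 = 61
W - A - B - G - U: 16+12+11+18 = 57
W - G - U - A - B: 7+18+9+12 = 46
W - G - U - B - A: 7+18+15+12 = 52
… (10 more)
W - B - G - A - U: 4+11+13+9 = 37  ← best
The minimum is 37.
One shortest path: W → B → G → A → U.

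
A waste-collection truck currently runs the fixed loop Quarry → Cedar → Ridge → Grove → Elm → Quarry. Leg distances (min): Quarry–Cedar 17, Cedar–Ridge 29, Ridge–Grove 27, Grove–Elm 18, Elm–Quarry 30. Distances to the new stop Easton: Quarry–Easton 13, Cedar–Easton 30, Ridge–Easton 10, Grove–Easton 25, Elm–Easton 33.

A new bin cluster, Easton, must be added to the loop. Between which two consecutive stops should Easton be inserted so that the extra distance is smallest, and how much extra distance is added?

Adding 8 min by placing Easton on the Ridge–Grove leg.

Insertion cost between consecutive stops i–j is d(i,Easton) + d(Easton,j) − d(i,j):
  between Quarry and Cedar: 13 + 30 − 17 = 26
  between Cedar and Ridge: 30 + 10 − 29 = 11
  between Ridge and Grove: 10 + 25 − 27 = 8
  between Grove and Elm: 25 + 33 − 18 = 40
  between Elm and Quarry: 33 + 13 − 30 = 16
Cheapest insertion is between Ridge and Grove, adding 8.
New total = 121 + 8 = 129.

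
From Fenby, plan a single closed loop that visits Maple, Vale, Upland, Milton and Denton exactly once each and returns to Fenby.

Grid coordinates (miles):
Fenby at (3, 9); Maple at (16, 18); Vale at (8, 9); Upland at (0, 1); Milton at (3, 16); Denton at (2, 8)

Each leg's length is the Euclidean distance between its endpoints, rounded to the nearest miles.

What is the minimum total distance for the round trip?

Minimum total distance: 51 miles.

With 5 stops there are 5!/2 = 60 distinct round trips (a route and its reverse cost the same).
Fenby-Maple-Vale-Upland-Milton-Denton-Fenby: 16+12+11+15+8+1 = 63
Fenby-Maple-Vale-Upland-Denton-Milton-Fenby: 16+12+11+7+8+7 = 61
Fenby-Maple-Vale-Milton-Upland-Denton-Fenby: 16+12+9+15+7+1 = 60
Fenby-Maple-Vale-Milton-Denton-Upland-Fenby: 16+12+9+8+7+9 = 61
Fenby-Maple-Vale-Denton-Upland-Milton-Fenby: 16+12+6+7+15+7 = 63
Fenby-Maple-Vale-Denton-Milton-Upland-Fenby: 16+12+6+8+15+9 = 66
Fenby-Maple-Upland-Vale-Milton-Denton-Fenby: 16+23+11+9+8+1 = 68
Fenby-Maple-Upland-Vale-Denton-Milton-Fenby: 16+23+11+6+8+7 = 71
Fenby-Maple-Upland-Milton-Vale-Denton-Fenby: 16+23+15+9+6+1 = 70
Fenby-Maple-Upland-Milton-Denton-Vale-Fenby: 16+23+15+8+6+5 = 73
Fenby-Maple-Upland-Denton-Vale-Milton-Fenby: 16+23+7+6+9+7 = 68
Fenby-Maple-Upland-Denton-Milton-Vale-Fenby: 16+23+7+8+9+5 = 68
Fenby-Maple-Milton-Vale-Upland-Denton-Fenby: 16+13+9+11+7+1 = 57
Fenby-Maple-Milton-Vale-Denton-Upland-Fenby: 16+13+9+6+7+9 = 60
… (46 more)
Fenby-Milton-Maple-Vale-Upland-Denton-Fenby: 7+13+12+11+7+1 = 51  ← best
The minimum is 51.
One optimal route: Fenby → Milton → Maple → Vale → Upland → Denton → Fenby (or its reverse).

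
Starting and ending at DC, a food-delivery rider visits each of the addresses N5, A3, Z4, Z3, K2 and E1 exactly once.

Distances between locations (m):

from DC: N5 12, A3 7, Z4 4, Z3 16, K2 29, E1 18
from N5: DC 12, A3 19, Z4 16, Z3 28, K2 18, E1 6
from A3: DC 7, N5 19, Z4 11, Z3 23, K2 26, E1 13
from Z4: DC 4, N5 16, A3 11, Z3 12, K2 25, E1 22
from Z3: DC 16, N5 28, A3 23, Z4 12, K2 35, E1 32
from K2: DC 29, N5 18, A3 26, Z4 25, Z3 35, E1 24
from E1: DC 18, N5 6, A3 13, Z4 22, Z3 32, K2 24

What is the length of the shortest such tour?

95 m — the shortest possible round trip.

There are 360 distinct closed tours to check (reversals are equivalent).
DC→N5→A3→Z4→Z3→K2→E1→DC: 12+19+11+12+35+24+18 = 131
DC→N5→A3→Z4→Z3→E1→K2→DC: 12+19+11+12+32+24+29 = 139
DC→N5→A3→Z4→K2→Z3→E1→DC: 12+19+11+25+35+32+18 = 152
DC→N5→A3→Z4→K2→E1→Z3→DC: 12+19+11+25+24+32+16 = 139
DC→N5→A3→Z4→E1→Z3→K2→DC: 12+19+11+22+32+35+29 = 160
DC→N5→A3→Z4→E1→K2→Z3→DC: 12+19+11+22+24+35+16 = 139
DC→N5→A3→Z3→Z4→K2→E1→DC: 12+19+23+12+25+24+18 = 133
DC→N5→A3→Z3→Z4→E1→K2→DC: 12+19+23+12+22+24+29 = 141
… (352 more)
DC→A3→E1→N5→K2→Z3→Z4→DC: 7+13+6+18+35+12+4 = 95  ← best
The minimum is 95.
One optimal route: DC → A3 → E1 → N5 → K2 → Z3 → Z4 → DC (or its reverse).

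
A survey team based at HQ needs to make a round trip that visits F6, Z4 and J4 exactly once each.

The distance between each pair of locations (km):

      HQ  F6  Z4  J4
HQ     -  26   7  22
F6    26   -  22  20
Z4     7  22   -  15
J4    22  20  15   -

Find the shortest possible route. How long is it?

68 km — the shortest possible round trip.

There are 3 distinct closed tours to check (reversals are equivalent).
HQ→F6→Z4→J4→HQ: 26+22+15+22 = 85
HQ→F6→J4→Z4→HQ: 26+20+15+7 = 68
HQ→Z4→F6→J4→HQ: 7+22+20+22 = 71
The minimum is 68.
One optimal route: HQ → F6 → J4 → Z4 → HQ (or its reverse).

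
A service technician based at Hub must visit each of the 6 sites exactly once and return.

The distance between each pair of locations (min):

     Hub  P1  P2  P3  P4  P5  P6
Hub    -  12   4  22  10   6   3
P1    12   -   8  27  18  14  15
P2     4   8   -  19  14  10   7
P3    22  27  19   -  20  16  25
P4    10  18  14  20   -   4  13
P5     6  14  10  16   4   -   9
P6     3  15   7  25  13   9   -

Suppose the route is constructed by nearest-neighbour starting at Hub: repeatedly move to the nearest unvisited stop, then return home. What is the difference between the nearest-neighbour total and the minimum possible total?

The nearest-neighbour route is 3 min longer than optimal.

Hub: P6=3, P2=4, P5=6, P4=10, P1=12, P3=22 ⇒ P6
P6: P2=7, P5=9, P4=13, P1=15, P3=25 ⇒ P2
P2: P1=8, P5=10, P4=14, P3=19 ⇒ P1
P1: P5=14, P4=18, P3=27 ⇒ P5
P5: P4=4, P3=16 ⇒ P4
P4: P3=20 ⇒ P3
NN route Hub → P6 → P2 → P1 → P5 → P4 → P3 → Hub costs 78.
Optimal: Hub → P1 → P2 → P3 → P4 → P5 → P6 → Hub costs 75 (by enumerating all 360 distinct tours).
Excess = 78 − 75 = 3.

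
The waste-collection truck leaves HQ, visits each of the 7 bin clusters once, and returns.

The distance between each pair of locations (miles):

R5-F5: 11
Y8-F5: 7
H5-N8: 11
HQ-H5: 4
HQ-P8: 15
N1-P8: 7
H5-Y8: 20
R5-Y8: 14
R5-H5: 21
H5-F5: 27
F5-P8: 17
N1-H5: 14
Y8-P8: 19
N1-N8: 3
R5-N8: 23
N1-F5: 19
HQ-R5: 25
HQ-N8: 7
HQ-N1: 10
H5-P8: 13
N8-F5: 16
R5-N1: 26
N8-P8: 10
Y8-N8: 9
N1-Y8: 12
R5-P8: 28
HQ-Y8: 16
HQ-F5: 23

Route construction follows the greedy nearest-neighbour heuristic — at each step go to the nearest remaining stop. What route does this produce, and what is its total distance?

88 miles along HQ → H5 → N8 → N1 → P8 → F5 → Y8 → R5 → HQ.

HQ → [H5:4 / N8:7 / N1:10 / P8:15 / Y8:16 / F5:23 / R5:25] → H5 (4)
H5 → [N8:11 / P8:13 / N1:14 / Y8:20 / R5:21 / F5:27] → N8 (11)
N8 → [N1:3 / Y8:9 / P8:10 / F5:16 / R5:23] → N1 (3)
N1 → [P8:7 / Y8:12 / F5:19 / R5:26] → P8 (7)
P8 → [F5:17 / Y8:19 / R5:28] → F5 (17)
F5 → [Y8:7 / R5:11] → Y8 (7)
Y8 → [R5:14] → R5 (14)
Return R5→HQ: 25.
Total = 4 + 11 + 3 + 7 + 17 + 7 + 14 + 25 = 88.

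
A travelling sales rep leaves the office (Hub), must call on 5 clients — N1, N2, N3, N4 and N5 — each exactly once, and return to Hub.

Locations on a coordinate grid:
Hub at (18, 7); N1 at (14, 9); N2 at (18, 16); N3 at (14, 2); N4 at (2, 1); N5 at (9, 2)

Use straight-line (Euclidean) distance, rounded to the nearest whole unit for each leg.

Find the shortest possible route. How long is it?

Shortest round trip = 49.

There are 60 distinct closed tours to check (reversals are equivalent).
Hub-N1-N2-N3-N4-N5-Hub: 4+8+15+12+7+10 = 56
Hub-N1-N2-N3-N5-N4-Hub: 4+8+15+5+7+17 = 56
Hub-N1-N2-N4-N3-N5-Hub: 4+8+22+12+5+10 = 61
Hub-N1-N2-N4-N5-N3-Hub: 4+8+22+7+5+6 = 52
Hub-N1-N2-N5-N3-N4-Hub: 4+8+17+5+12+17 = 63
Hub-N1-N2-N5-N4-N3-Hub: 4+8+17+7+12+6 = 54
Hub-N1-N3-N2-N4-N5-Hub: 4+7+15+22+7+10 = 65
Hub-N1-N3-N2-N5-N4-Hub: 4+7+15+17+7+17 = 67
Hub-N1-N3-N4-N2-N5-Hub: 4+7+12+22+17+10 = 72
Hub-N1-N3-N4-N5-N2-Hub: 4+7+12+7+17+9 = 56
Hub-N1-N3-N5-N2-N4-Hub: 4+7+5+17+22+17 = 72
Hub-N1-N3-N5-N4-N2-Hub: 4+7+5+7+22+9 = 54
Hub-N1-N4-N2-N3-N5-Hub: 4+14+22+15+5+10 = 70
Hub-N1-N4-N2-N5-N3-Hub: 4+14+22+17+5+6 = 68
… (46 more)
Hub-N2-N1-N4-N5-N3-Hub: 9+8+14+7+5+6 = 49  ← best
The minimum is 49.
One optimal route: Hub → N2 → N1 → N4 → N5 → N3 → Hub (or its reverse).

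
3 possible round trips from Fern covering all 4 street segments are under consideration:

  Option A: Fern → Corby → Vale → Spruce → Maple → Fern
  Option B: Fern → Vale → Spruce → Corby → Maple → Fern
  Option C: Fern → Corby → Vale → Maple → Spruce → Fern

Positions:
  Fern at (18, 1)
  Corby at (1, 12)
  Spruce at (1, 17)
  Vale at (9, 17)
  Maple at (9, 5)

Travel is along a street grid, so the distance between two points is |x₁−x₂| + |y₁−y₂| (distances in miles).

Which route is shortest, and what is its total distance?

66 miles — Option B is the shortest.

Option A: 28 + 13 + 8 + 20 + 13 = 82
Option B: 25 + 8 + 5 + 15 + 13 = 66
Option C: 28 + 13 + 12 + 20 + 33 = 106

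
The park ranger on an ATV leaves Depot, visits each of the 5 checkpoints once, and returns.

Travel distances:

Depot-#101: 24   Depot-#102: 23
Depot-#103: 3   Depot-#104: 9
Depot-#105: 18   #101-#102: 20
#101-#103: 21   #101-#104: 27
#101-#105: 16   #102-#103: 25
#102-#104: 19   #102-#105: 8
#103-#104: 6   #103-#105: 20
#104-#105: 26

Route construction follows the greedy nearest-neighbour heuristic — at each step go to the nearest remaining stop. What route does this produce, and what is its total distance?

Total distance 76 via the nearest-neighbour route Depot → #103 → #104 → #102 → #105 → #101 → Depot.

From Depot: distances to unvisited — #103=3, #104=9, #105=18, #102=23, #101=24. Nearest is #103 (3).
From #103: distances to unvisited — #104=6, #105=20, #101=21, #102=25. Nearest is #104 (6).
From #104: distances to unvisited — #102=19, #105=26, #101=27. Nearest is #102 (19).
From #102: distances to unvisited — #105=8, #101=20. Nearest is #105 (8).
From #105: distances to unvisited — #101=16. Nearest is #101 (16).
Return #101→Depot: 24.
Total = 3 + 6 + 19 + 8 + 16 + 24 = 76.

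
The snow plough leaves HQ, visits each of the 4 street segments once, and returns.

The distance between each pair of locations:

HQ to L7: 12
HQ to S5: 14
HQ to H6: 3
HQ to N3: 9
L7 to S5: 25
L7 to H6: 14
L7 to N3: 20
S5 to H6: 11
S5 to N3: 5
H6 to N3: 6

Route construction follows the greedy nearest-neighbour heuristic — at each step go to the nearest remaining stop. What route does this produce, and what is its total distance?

Total distance 51 via the nearest-neighbour route HQ → H6 → N3 → S5 → L7 → HQ.

HQ → [H6:3 / N3:9 / L7:12 / S5:14] → H6 (3)
H6 → [N3:6 / S5:11 / L7:14] → N3 (6)
N3 → [S5:5 / L7:20] → S5 (5)
S5 → [L7:25] → L7 (25)
Return L7→HQ: 12.
Total = 3 + 6 + 5 + 25 + 12 = 51.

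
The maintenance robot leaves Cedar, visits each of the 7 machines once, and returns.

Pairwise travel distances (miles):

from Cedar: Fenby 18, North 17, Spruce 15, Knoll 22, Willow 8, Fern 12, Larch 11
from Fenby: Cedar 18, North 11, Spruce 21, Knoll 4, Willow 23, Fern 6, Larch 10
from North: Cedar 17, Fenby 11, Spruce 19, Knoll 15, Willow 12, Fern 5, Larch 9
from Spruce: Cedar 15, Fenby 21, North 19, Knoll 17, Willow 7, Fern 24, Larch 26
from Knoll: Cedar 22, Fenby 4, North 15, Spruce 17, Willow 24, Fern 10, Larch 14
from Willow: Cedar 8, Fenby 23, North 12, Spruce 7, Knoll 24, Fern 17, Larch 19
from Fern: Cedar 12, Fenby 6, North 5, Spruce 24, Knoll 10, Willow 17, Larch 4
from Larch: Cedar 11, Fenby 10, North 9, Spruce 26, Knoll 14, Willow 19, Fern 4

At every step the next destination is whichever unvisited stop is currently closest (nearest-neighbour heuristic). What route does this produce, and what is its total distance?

72 miles along Cedar → Willow → Spruce → Knoll → Fenby → Fern → Larch → North → Cedar.

From Cedar: distances to unvisited — Willow=8, Larch=11, Fern=12, Spruce=15, North=17, Fenby=18, Knoll=22. Nearest is Willow (8).
From Willow: distances to unvisited — Spruce=7, North=12, Fern=17, Larch=19, Fenby=23, Knoll=24. Nearest is Spruce (7).
From Spruce: distances to unvisited — Knoll=17, North=19, Fenby=21, Fern=24, Larch=26. Nearest is Knoll (17).
From Knoll: distances to unvisited — Fenby=4, Fern=10, Larch=14, North=15. Nearest is Fenby (4).
From Fenby: distances to unvisited — Fern=6, Larch=10, North=11. Nearest is Fern (6).
From Fern: distances to unvisited — Larch=4, North=5. Nearest is Larch (4).
From Larch: distances to unvisited — North=9. Nearest is North (9).
Return North→Cedar: 17.
Total = 8 + 7 + 17 + 4 + 6 + 4 + 9 + 17 = 72.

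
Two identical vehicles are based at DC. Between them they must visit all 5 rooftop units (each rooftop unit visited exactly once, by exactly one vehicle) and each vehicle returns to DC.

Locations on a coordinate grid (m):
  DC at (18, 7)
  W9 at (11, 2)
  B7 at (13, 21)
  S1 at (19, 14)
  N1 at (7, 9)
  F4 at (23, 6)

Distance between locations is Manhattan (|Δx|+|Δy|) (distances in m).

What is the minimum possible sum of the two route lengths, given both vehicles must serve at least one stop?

Check every non-empty split of the stops between the two vehicles; for each half take its own optimal tour:
  {W9} + {B7, S1, N1, F4}: 24 + 62 = 86
  {B7} + {W9, S1, N1, F4}: 38 + 58 = 96
  {W9, B7} + {S1, N1, F4}: 52 + 48 = 100
  {S1} + {W9, B7, N1, F4}: 16 + 70 = 86
  {W9, S1} + {B7, N1, F4}: 40 + 62 = 102
  {B7, S1} + {W9, N1, F4}: 40 + 46 = 86
  … (15 splits in total)
  {W9, B7, S1, N1} + {F4}: 62 + 12 = 74  ← best
Best: vehicle 1 DC → W9 → N1 → B7 → S1 → DC = 62; vehicle 2 DC → F4 → DC = 12; combined 74.

74 m — the smallest possible combined total.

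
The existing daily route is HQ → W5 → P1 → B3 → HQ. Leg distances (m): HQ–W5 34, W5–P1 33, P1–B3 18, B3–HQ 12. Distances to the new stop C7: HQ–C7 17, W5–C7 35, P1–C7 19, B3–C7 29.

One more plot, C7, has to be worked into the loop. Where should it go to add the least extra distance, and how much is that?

+18 m — insert C7 between HQ and W5.

Insertion cost between consecutive stops i–j is d(i,C7) + d(C7,j) − d(i,j):
  between HQ and W5: 17 + 35 − 34 = 18
  between W5 and P1: 35 + 19 − 33 = 21
  between P1 and B3: 19 + 29 − 18 = 30
  between B3 and HQ: 29 + 17 − 12 = 34
Cheapest insertion is between HQ and W5, adding 18.
New total = 97 + 18 = 115.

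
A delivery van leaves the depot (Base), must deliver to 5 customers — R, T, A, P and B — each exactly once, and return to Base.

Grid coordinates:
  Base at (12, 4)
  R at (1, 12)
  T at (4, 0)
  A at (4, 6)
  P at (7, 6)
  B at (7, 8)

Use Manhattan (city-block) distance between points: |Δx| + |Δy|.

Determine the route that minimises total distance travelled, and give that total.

Base→R→T→A→P→B→Base: 19+15+6+3+2+9 = 54
Base→R→T→A→B→P→Base: 19+15+6+5+2+7 = 54
Base→R→T→P→A→B→Base: 19+15+9+3+5+9 = 60
Base→R→T→P→B→A→Base: 19+15+9+2+5+10 = 60
Base→R→T→B→A→P→Base: 19+15+11+5+3+7 = 60
Base→R→T→B→P→A→Base: 19+15+11+2+3+10 = 60
Base→R→A→T→P→B→Base: 19+9+6+9+2+9 = 54
Base→R→A→T→B→P→Base: 19+9+6+11+2+7 = 54
Base→R→A→P→T→B→Base: 19+9+3+9+11+9 = 60
Base→R→A→P→B→T→Base: 19+9+3+2+11+12 = 56
Base→R→A→B→T→P→Base: 19+9+5+11+9+7 = 60
Base→R→A→B→P→T→Base: 19+9+5+2+9+12 = 56
Base→R→P→T→A→B→Base: 19+12+9+6+5+9 = 60
Base→R→P→T→B→A→Base: 19+12+9+11+5+10 = 66
… (46 more)
Base→T→A→R→B→P→Base: 12+6+9+10+2+7 = 46  ← best
The minimum is 46.
One optimal route: Base → T → A → R → B → P → Base (or its reverse).

Minimum total distance: 46.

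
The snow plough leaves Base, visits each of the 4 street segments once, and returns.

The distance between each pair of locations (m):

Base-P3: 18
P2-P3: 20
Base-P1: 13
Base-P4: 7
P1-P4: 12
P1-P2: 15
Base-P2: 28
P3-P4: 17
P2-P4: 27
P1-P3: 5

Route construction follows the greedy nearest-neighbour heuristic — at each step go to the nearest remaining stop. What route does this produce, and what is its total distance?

From Base: distances to unvisited — P4=7, P1=13, P3=18, P2=28. Nearest is P4 (7).
From P4: distances to unvisited — P1=12, P3=17, P2=27. Nearest is P1 (12).
From P1: distances to unvisited — P3=5, P2=15. Nearest is P3 (5).
From P3: distances to unvisited — P2=20. Nearest is P2 (20).
Return P2→Base: 28.
Total = 7 + 12 + 5 + 20 + 28 = 72.

Nearest-neighbour total = 72 m; route Base → P4 → P1 → P3 → P2 → Base.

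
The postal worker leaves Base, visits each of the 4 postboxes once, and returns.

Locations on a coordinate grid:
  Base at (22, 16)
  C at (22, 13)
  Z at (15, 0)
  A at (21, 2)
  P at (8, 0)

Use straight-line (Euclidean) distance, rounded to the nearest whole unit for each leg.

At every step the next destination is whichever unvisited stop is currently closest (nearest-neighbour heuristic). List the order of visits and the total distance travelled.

Nearest-neighbour total = 48; route Base → C → A → Z → P → Base.

Base → [C:3 / A:14 / Z:17 / P:21] → C (3)
C → [A:11 / Z:15 / P:19] → A (11)
A → [Z:6 / P:13] → Z (6)
Z → [P:7] → P (7)
Return P→Base: 21.
Total = 3 + 11 + 6 + 7 + 21 = 48.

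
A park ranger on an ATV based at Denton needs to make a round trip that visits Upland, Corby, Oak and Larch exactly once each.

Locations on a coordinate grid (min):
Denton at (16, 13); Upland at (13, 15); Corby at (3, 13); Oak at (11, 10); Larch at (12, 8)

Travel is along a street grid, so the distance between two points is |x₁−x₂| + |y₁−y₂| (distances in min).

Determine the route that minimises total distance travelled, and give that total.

With 4 stops there are 4!/2 = 12 distinct round trips (a route and its reverse cost the same).
Denton-Upland-Corby-Oak-Larch-Denton: 5+12+11+3+9 = 40
Denton-Upland-Corby-Larch-Oak-Denton: 5+12+14+3+8 = 42
Denton-Upland-Oak-Corby-Larch-Denton: 5+7+11+14+9 = 46
Denton-Upland-Oak-Larch-Corby-Denton: 5+7+3+14+13 = 42
Denton-Upland-Larch-Corby-Oak-Denton: 5+8+14+11+8 = 46
Denton-Upland-Larch-Oak-Corby-Denton: 5+8+3+11+13 = 40
Denton-Corby-Upland-Oak-Larch-Denton: 13+12+7+3+9 = 44
Denton-Corby-Upland-Larch-Oak-Denton: 13+12+8+3+8 = 44
Denton-Corby-Oak-Upland-Larch-Denton: 13+11+7+8+9 = 48
Denton-Corby-Larch-Upland-Oak-Denton: 13+14+8+7+8 = 50
Denton-Oak-Upland-Corby-Larch-Denton: 8+7+12+14+9 = 50
Denton-Oak-Corby-Upland-Larch-Denton: 8+11+12+8+9 = 48
The minimum is 40.
One optimal route: Denton → Upland → Corby → Oak → Larch → Denton (or its reverse).

Shortest round trip = 40 min.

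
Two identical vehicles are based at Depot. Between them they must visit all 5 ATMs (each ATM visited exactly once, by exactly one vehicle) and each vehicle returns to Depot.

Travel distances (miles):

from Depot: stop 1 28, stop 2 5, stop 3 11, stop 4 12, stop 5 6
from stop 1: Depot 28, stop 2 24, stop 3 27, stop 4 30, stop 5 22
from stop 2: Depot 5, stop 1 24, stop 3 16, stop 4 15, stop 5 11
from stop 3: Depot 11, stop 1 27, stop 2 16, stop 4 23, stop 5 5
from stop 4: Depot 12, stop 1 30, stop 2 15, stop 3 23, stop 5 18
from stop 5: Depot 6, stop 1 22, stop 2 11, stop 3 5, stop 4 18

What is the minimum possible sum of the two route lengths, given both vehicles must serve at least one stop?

There are 2^4 − 1 = 15 ways to divide the 5 stops into two non-empty groups. For each, the best each vehicle can do is its own shortest tour through its group:
  {stop 1} + {stop 2, stop 3, stop 4, stop 5}: 56 + 54 = 110
  {stop 2} + {stop 1, stop 3, stop 4, stop 5}: 10 + 80 = 90
  {stop 1, stop 2} + {stop 3, stop 4, stop 5}: 57 + 46 = 103
  {stop 3} + {stop 1, stop 2, stop 4, stop 5}: 22 + 78 = 100
  {stop 1, stop 3} + {stop 2, stop 4, stop 5}: 66 + 44 = 110
  {stop 2, stop 3} + {stop 1, stop 4, stop 5}: 32 + 70 = 102
  … (15 splits in total)
Best: vehicle 1 Depot → stop 2 → Depot = 10; vehicle 2 Depot → stop 3 → stop 5 → stop 1 → stop 4 → Depot = 80; combined 90.

90 miles — the smallest possible combined total.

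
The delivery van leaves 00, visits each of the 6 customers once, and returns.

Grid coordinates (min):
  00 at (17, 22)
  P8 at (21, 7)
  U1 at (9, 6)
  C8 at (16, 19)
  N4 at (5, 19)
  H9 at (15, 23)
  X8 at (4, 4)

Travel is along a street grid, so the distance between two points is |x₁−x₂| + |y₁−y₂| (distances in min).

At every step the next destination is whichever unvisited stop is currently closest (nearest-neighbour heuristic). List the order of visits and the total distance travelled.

74 min along 00 → H9 → C8 → N4 → X8 → U1 → P8 → 00.

00 → [H9:3 / C8:4 / N4:15 / P8:19 / U1:24 / X8:31] → H9 (3)
H9 → [C8:5 / N4:14 / P8:22 / U1:23 / X8:30] → C8 (5)
C8 → [N4:11 / P8:17 / U1:20 / X8:27] → N4 (11)
N4 → [X8:16 / U1:17 / P8:28] → X8 (16)
X8 → [U1:7 / P8:20] → U1 (7)
U1 → [P8:13] → P8 (13)
Return P8→00: 19.
Total = 3 + 5 + 11 + 16 + 7 + 13 + 19 = 74.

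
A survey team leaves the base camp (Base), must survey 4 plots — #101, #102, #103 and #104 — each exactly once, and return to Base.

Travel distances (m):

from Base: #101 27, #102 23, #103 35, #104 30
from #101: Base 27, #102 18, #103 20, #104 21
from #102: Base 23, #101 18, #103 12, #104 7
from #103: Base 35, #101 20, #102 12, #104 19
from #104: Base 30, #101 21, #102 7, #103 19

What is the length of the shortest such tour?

Shortest round trip = 96 m.

With 4 stops there are 4!/2 = 12 distinct round trips (a route and its reverse cost the same).
Base - #101 - #102 - #103 - #104 - Base: 27+18+12+19+30 = 106
Base - #101 - #102 - #104 - #103 - Base: 27+18+7+19+35 = 106
Base - #101 - #103 - #102 - #104 - Base: 27+20+12+7+30 = 96
Base - #101 - #103 - #104 - #102 - Base: 27+20+19+7+23 = 96
Base - #101 - #104 - #102 - #103 - Base: 27+21+7+12+35 = 102
Base - #101 - #104 - #103 - #102 - Base: 27+21+19+12+23 = 102
Base - #102 - #101 - #103 - #104 - Base: 23+18+20+19+30 = 110
Base - #102 - #101 - #104 - #103 - Base: 23+18+21+19+35 = 116
Base - #102 - #103 - #101 - #104 - Base: 23+12+20+21+30 = 106
Base - #102 - #104 - #101 - #103 - Base: 23+7+21+20+35 = 106
Base - #103 - #101 - #102 - #104 - Base: 35+20+18+7+30 = 110
Base - #103 - #102 - #101 - #104 - Base: 35+12+18+21+30 = 116
The minimum is 96.
One optimal route: Base → #101 → #103 → #102 → #104 → Base (or its reverse).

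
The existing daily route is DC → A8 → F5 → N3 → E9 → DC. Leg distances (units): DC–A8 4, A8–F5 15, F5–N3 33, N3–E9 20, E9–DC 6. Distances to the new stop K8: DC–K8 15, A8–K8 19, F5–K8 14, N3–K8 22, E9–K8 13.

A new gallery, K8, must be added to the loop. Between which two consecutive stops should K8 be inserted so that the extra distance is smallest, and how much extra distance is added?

+3 — insert K8 between F5 and N3.

Insertion cost between consecutive stops i–j is d(i,K8) + d(K8,j) − d(i,j):
  between DC and A8: 15 + 19 − 4 = 30
  between A8 and F5: 19 + 14 − 15 = 18
  between F5 and N3: 14 + 22 − 33 = 3
  between N3 and E9: 22 + 13 − 20 = 15
  between E9 and DC: 13 + 15 − 6 = 22
Cheapest insertion is between F5 and N3, adding 3.
New total = 78 + 3 = 81.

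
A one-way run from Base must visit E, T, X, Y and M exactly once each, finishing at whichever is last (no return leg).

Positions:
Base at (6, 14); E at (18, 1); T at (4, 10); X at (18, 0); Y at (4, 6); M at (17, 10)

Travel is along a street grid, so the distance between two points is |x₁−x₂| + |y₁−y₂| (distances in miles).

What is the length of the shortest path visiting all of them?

38 miles — the minimum one-way total.

There are 5! = 120 possible orderings.
Base → E → T → X → Y → M: 25+23+24+20+17 = 109
Base → E → T → X → M → Y: 25+23+24+11+17 = 100
Base → E → T → Y → X → M: 25+23+4+20+11 = 83
Base → E → T → Y → M → X: 25+23+4+17+11 = 80
Base → E → T → M → X → Y: 25+23+13+11+20 = 92
Base → E → T → M → Y → X: 25+23+13+17+20 = 98
Base → E → X → T → Y → M: 25+1+24+4+17 = 71
Base → E → X → T → M → Y: 25+1+24+13+17 = 80
Base → E → X → Y → T → M: 25+1+20+4+13 = 63
Base → E → X → Y → M → T: 25+1+20+17+13 = 76
Base → E → X → M → T → Y: 25+1+11+13+4 = 54
Base → E → X → M → Y → T: 25+1+11+17+4 = 58
Base → E → Y → T → X → M: 25+19+4+24+11 = 83
Base → E → Y → T → M → X: 25+19+4+13+11 = 72
… (106 more)
Base → T → Y → M → E → X: 6+4+17+10+1 = 38  ← best
The minimum is 38.
One shortest path: Base → T → Y → M → E → X.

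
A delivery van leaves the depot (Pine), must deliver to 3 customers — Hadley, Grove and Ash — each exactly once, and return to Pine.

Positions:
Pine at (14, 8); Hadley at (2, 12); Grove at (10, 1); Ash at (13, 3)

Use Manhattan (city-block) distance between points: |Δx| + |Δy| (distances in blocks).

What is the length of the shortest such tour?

There are 3 distinct closed tours to check (reversals are equivalent).
Pine - Hadley - Grove - Ash - Pine: 16+19+5+6 = 46
Pine - Hadley - Ash - Grove - Pine: 16+20+5+11 = 52
Pine - Grove - Hadley - Ash - Pine: 11+19+20+6 = 56
The minimum is 46.
One optimal route: Pine → Hadley → Grove → Ash → Pine (or its reverse).

Minimum total distance: 46 blocks.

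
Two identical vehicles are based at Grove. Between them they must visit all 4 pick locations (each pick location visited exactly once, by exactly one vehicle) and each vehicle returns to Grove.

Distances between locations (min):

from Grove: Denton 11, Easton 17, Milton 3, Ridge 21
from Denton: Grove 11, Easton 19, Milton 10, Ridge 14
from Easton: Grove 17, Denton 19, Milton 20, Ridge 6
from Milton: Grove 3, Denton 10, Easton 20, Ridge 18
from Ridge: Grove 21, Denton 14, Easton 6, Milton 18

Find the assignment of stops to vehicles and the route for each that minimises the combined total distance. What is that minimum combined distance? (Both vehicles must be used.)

54 min — the smallest possible combined total.

There are 2^3 − 1 = 7 ways to divide the 4 stops into two non-empty groups. For each, the best each vehicle can do is its own shortest tour through its group:
  {Denton} + {Easton, Milton, Ridge}: 22 + 44 = 66
  {Easton} + {Denton, Milton, Ridge}: 34 + 46 = 80
  {Denton, Easton} + {Milton, Ridge}: 47 + 42 = 89
  {Milton} + {Denton, Easton, Ridge}: 6 + 48 = 54
  {Denton, Milton} + {Easton, Ridge}: 24 + 44 = 68
  {Easton, Milton} + {Denton, Ridge}: 40 + 46 = 86
  … (7 splits in total)
Best: vehicle 1 Grove → Milton → Grove = 6; vehicle 2 Grove → Denton → Ridge → Easton → Grove = 48; combined 54.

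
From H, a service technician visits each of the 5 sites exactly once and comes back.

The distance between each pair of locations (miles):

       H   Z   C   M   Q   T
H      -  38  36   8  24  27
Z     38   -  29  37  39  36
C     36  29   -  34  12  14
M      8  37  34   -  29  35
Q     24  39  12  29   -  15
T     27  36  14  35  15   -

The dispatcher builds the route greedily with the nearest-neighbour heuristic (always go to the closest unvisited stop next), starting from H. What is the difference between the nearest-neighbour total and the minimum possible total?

From H: M=8, Q=24, T=27, C=36, Z=38 → choose M (8).
From M: Q=29, C=34, T=35, Z=37 → choose Q (29).
From Q: C=12, T=15, Z=39 → choose C (12).
From C: T=14, Z=29 → choose T (14).
From T: Z=36 → choose Z (36).
NN route H → M → Q → C → T → Z → H costs 137.
Optimal: H → M → Z → C → T → Q → H costs 127 (by enumerating all 60 distinct tours).
Excess = 137 − 127 = 10.

10 miles longer than the optimal tour.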